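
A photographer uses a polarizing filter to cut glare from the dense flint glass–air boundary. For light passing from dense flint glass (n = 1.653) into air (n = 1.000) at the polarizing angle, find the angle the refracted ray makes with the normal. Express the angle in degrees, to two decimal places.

tan θ_B = n₂/n₁ = 1.000/1.653 = 0.6050, so θ_B = 31.17°.
At Brewster's angle the reflected and refracted rays are perpendicular, so θ_t = 90° − θ_B = 90° − 31.17° = 58.83°.

θ_t ≈ 58.83°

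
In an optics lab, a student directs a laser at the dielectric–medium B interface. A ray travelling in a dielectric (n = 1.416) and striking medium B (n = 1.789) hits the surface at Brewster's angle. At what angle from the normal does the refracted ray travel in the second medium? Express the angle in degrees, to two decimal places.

First find Brewster's angle: tan θ_B = 1.789/1.416 = 1.2634, giving θ_B = 51.64°.
Since θ_B + θ_t = 90° at Brewster incidence, θ_t = 90° − 51.64° = 38.36°.

θ_t ≈ 38.36°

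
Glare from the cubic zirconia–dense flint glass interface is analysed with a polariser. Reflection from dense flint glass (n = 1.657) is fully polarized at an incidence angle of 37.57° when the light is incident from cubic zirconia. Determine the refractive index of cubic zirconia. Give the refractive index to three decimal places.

At the polarizing angle, tan θ_B = n₂/n₁ with n₁ on the incident side (cubic zirconia) and n₂ on the transmitted side (dense flint glass).
n₁ = n₂ / tan θ_B = 1.657 / tan 37.57° = 2.154.

n ≈ 2.154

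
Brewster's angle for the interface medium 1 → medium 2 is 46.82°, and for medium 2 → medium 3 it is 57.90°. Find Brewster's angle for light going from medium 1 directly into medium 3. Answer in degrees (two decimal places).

Each Brewster angle gives a ratio: n₂/n₁ = tan 46.82° = 1.0656, n₃/n₂ = tan 57.90° = 1.5941.
So n₃/n₁ = (n₂/n₁)(n₃/n₂) = 1.0656 × 1.5941 = 1.6988.
θ_B(1→3) = arctan(1.6988) = 59.52°.

θ_B ≈ 59.52°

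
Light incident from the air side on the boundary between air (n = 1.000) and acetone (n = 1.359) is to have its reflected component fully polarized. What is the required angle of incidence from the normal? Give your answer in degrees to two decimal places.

The reflected p-component vanishes when tan θ_B = n₂/n₁.
tan θ_B = n₂/n₁ = 1.359/1.000 = 1.3590.
θ_B = arctan(1.3590) = 53.65°.

θ_B ≈ 53.65°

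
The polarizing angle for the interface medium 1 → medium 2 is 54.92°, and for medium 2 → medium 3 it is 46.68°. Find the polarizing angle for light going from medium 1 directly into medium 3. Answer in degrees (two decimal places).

θ_B ≈ 56.48°

tan θ_B(1→2) = n₂/n₁ = tan 54.92° = 1.4239.
tan θ_B(2→3) = n₃/n₂ = tan 46.68° = 1.0604.
Multiplying, n₃/n₁ = 1.4239 × 1.0604 = 1.5100, and θ_B(1→3) = arctan 1.5100 = 56.48°.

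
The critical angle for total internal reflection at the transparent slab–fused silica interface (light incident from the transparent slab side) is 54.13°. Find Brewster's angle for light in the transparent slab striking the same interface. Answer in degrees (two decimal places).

sin θ_c = n₂/n₁, so n₂/n₁ = sin 54.13° = 0.8103.
Brewster: tan θ_B = n₂/n₁ = 0.8103.
θ_B = arctan(0.8103) = 39.02°.

θ_B ≈ 39.02°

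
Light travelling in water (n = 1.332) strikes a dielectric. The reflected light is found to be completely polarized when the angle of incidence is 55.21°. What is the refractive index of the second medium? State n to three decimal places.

At the Brewster angle, tan θ_B = n₂/n₁ with n₁ on the incident side (water) and n₂ on the transmitted side (a dielectric).
n₂ = n₁ tan θ_B = 1.332 × tan 55.21° = 1.917.

n ≈ 1.917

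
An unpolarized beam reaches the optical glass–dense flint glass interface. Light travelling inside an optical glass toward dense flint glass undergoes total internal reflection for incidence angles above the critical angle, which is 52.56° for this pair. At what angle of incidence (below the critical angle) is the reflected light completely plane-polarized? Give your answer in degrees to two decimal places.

At the critical angle sin θ_c = n₂/n₁, giving n₂/n₁ = sin 52.56° = 0.7940.
Then tan θ_B = n₂/n₁ = 0.7940, so θ_B = arctan 0.7940 = 38.45°.

θ_B ≈ 38.45°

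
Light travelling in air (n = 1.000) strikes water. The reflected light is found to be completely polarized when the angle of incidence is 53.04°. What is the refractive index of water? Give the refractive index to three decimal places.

n ≈ 1.329

At the Brewster angle, tan θ_B = n₂/n₁ with n₁ on the incident side (air) and n₂ on the transmitted side (water).
n₂ = n₁ tan θ_B = 1.000 × tan 53.04° = 1.329.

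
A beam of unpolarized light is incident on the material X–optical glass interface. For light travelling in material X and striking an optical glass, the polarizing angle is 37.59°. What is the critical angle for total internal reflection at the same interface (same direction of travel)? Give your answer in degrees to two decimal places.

n₂/n₁ = tan 37.59° = 0.7698; the critical angle satisfies sin θ_c = n₂/n₁.
θ_c = arcsin(0.7698) = 50.34°.

θ_c ≈ 50.34°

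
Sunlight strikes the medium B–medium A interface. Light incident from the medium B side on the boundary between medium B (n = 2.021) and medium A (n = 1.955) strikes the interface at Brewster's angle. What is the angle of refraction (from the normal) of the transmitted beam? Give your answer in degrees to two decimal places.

θ_B = arctan(n₂/n₁) = arctan(1.955/2.021) = 44.05°.
Since θ_B + θ_t = 90° at Brewster incidence, θ_t = 90° − 44.05° = 45.95°.

θ_t ≈ 45.95°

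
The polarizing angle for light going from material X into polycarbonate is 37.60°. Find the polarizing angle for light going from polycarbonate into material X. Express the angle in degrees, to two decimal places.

tan θ_B' = n₁/n₂ = 1/tan θ_B, so θ_B' = 90° − θ_B.
θ_B' = 90° − 37.60° = 52.40°.

θ_B' ≈ 52.40°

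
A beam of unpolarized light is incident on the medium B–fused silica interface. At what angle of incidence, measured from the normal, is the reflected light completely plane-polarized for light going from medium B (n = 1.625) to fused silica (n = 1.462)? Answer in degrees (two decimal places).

The reflected p-component vanishes when tan θ_B = n₂/n₁.
Here n₂/n₁ = 1.462/1.625 = 0.8997, and Brewster's law gives tan θ_B = n₂/n₁.
So θ_B = arctan 0.8997 = 41.98°.

θ_B ≈ 41.98°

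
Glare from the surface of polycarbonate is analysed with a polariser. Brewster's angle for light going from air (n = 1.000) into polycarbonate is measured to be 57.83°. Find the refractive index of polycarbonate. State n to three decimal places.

At Brewster's angle, tan θ_B = n₂/n₁ with n₁ on the incident side (air) and n₂ on the transmitted side (polycarbonate).
n₂ = n₁ tan θ_B = 1.000 × tan 57.83° = 1.590.

n ≈ 1.590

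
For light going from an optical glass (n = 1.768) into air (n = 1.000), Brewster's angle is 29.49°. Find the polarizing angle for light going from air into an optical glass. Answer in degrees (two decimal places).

The two Brewster angles are complementary: θ_B' = 90° − θ_B = 90° − 29.49° = 60.51°.

θ_B' ≈ 60.51°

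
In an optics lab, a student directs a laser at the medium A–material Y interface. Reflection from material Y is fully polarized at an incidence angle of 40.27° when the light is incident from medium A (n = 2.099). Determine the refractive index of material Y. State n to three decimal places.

Brewster's law: tan θ_B = n₂/n₁ (light incident in medium A, refracted into material Y).
n₂ = n₁ tan θ_B = 2.099 × tan 40.27° = 1.778.

n ≈ 1.778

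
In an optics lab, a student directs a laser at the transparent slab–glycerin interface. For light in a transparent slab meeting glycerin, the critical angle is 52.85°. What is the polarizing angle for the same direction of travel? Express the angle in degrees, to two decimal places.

At the critical angle sin θ_c = n₂/n₁, giving n₂/n₁ = sin 52.85° = 0.7971.
Then tan θ_B = n₂/n₁ = 0.7971, so θ_B = arctan 0.7971 = 38.56°.

θ_B ≈ 38.56°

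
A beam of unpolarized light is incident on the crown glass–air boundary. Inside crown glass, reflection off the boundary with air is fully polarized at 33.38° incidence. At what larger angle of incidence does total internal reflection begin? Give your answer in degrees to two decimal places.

tan θ_B = n₂/n₁ = tan 33.38° = 0.6589.
Total internal reflection: sin θ_c = n₂/n₁ = 0.6589.
θ_c = arcsin(0.6589) = 41.21°.

θ_c ≈ 41.21°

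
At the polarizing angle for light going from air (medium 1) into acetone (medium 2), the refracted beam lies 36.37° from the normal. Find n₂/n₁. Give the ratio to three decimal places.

At Brewster incidence θ_B = 90° − θ_t = 90° − 36.37° = 53.63°.
Then n₂/n₁ = tan θ_B = tan 53.63° = 1.358.

n₂/n₁ ≈ 1.358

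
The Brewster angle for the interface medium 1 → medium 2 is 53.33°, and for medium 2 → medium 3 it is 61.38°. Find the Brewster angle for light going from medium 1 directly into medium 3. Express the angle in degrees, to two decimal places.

tan θ_B(1→2) = n₂/n₁ = tan 53.33° = 1.3431.
tan θ_B(2→3) = n₃/n₂ = tan 61.38° = 1.8326.
Multiplying, n₃/n₁ = 1.3431 × 1.8326 = 2.4613, and θ_B(1→3) = arctan 2.4613 = 67.89°.

θ_B ≈ 67.89°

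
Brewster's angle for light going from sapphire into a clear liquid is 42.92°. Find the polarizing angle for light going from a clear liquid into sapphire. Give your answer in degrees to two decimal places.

θ_B' ≈ 47.08°

Reversing the direction swaps n₁ and n₂, so tan θ_B' = 1/tan θ_B and θ_B' = 90° − θ_B.
Hence θ_B' = 90° − 42.92° = 47.08°.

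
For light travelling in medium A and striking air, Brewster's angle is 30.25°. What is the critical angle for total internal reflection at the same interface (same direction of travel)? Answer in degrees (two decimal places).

From Brewster, n₂/n₁ = tan θ_B = tan 30.25° = 0.5832.
Then sin θ_c = n₂/n₁ = 0.5832, so θ_c = arcsin 0.5832 = 35.67°.

θ_c ≈ 35.67°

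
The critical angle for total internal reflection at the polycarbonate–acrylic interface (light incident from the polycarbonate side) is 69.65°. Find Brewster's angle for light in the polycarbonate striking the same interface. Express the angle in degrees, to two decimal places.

θ_B ≈ 43.16°

At the critical angle sin θ_c = n₂/n₁, giving n₂/n₁ = sin 69.65° = 0.9376.
Then tan θ_B = n₂/n₁ = 0.9376, so θ_B = arctan 0.9376 = 43.16°.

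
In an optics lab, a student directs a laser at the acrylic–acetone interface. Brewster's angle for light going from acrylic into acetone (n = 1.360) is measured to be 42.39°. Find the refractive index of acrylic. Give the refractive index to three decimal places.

Brewster's law: tan θ_B = n₂/n₁ (light incident in acrylic, refracted into acetone).
n₁ = n₂ / tan θ_B = 1.360 / tan 42.39° = 1.490.

n ≈ 1.490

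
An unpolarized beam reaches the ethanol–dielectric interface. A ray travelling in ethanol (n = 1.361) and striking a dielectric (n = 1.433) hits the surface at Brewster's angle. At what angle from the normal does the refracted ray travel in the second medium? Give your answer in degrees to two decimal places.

θ_B = arctan(n₂/n₁) = arctan(1.433/1.361) = 46.48°.
The refracted ray is perpendicular to the reflected ray, so θ_t = 90° − θ_B = 43.52°.

θ_t ≈ 43.52°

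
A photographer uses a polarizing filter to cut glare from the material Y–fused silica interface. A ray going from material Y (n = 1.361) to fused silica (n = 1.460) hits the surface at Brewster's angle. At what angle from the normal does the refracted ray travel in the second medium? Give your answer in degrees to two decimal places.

First find Brewster's angle: tan θ_B = 1.460/1.361 = 1.0727, giving θ_B = 47.01°.
The refracted ray is perpendicular to the reflected ray, so θ_t = 90° − θ_B = 42.99°.

θ_t ≈ 42.99°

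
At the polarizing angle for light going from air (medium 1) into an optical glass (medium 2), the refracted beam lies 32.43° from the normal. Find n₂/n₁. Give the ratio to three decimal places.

n₂/n₁ ≈ 1.574

θ_B + θ_t = 90°, so θ_B = 90° − 32.43° = 57.57°.
Then n₂/n₁ = tan θ_B = tan 57.57° = 1.574.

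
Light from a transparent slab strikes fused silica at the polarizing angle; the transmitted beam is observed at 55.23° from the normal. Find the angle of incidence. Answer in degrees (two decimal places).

Brewster's condition makes the reflected and refracted beams perpendicular: θ_B + θ_t = 90°.
So θ_B = 90° − θ_t = 90° − 55.23° = 34.77°.

θ_B ≈ 34.77°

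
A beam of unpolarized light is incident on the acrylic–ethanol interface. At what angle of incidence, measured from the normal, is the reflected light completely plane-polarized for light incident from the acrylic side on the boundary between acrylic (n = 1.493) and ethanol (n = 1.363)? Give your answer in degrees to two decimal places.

θ_B ≈ 42.39°

tan θ_B = n₂/n₁ = 1.363/1.493 = 0.9129.
θ_B = arctan(0.9129) = 42.39°.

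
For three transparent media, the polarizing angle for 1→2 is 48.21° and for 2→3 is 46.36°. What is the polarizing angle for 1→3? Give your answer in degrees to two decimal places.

tan θ_B(1→2) = n₂/n₁ = tan 48.21° = 1.1188.
tan θ_B(2→3) = n₃/n₂ = tan 46.36° = 1.0486.
Multiplying, n₃/n₁ = 1.1188 × 1.0486 = 1.1732, and θ_B(1→3) = arctan 1.1732 = 49.56°.

θ_B ≈ 49.56°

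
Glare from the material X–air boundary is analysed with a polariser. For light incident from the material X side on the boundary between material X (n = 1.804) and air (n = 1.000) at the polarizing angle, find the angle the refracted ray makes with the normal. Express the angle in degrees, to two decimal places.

θ_t ≈ 61.00°

First find Brewster's angle: tan θ_B = 1.000/1.804 = 0.5543, giving θ_B = 29.00°.
The refracted ray is perpendicular to the reflected ray, so θ_t = 90° − θ_B = 61.00°.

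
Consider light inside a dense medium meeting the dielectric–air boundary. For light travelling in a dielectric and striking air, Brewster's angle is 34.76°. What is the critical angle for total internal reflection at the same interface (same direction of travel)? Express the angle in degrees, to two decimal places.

θ_c ≈ 43.95°

n₂/n₁ = tan 34.76° = 0.6940; the critical angle satisfies sin θ_c = n₂/n₁.
θ_c = arcsin(0.6940) = 43.95°.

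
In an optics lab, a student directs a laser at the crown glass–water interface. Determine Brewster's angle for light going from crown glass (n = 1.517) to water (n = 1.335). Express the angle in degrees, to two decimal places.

θ_B ≈ 41.35°

Here n₂/n₁ = 1.335/1.517 = 0.8800, and Brewster's law gives tan θ_B = n₂/n₁. Taking the arctangent, θ_B = 41.35°.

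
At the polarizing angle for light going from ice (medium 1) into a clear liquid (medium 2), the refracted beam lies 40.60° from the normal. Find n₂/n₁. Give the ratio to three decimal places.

At Brewster incidence θ_B = 90° − θ_t = 90° − 40.60° = 49.40°.
tan θ_B = n₂/n₁, so n₂/n₁ = tan 49.40° = 1.167.

n₂/n₁ ≈ 1.167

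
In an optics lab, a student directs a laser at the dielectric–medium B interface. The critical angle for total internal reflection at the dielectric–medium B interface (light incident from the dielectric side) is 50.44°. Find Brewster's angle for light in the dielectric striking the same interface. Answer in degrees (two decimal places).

θ_B ≈ 37.63°

sin θ_c = n₂/n₁, so n₂/n₁ = sin 50.44° = 0.7710.
Brewster: tan θ_B = n₂/n₁ = 0.7710.
θ_B = arctan(0.7710) = 37.63°.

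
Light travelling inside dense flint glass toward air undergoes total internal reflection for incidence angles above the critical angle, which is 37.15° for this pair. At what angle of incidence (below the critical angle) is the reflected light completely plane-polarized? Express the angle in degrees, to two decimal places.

θ_B ≈ 31.13°

sin θ_c = n₂/n₁, so n₂/n₁ = sin 37.15° = 0.6039.
Brewster: tan θ_B = n₂/n₁ = 0.6039.
θ_B = arctan(0.6039) = 31.13°.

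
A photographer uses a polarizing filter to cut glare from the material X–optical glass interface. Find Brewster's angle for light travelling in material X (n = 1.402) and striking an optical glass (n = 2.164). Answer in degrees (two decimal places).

tan θ_B = n₂/n₁ = 2.164/1.402 = 1.5435.
So θ_B = arctan 1.5435 = 57.06°.

θ_B ≈ 57.06°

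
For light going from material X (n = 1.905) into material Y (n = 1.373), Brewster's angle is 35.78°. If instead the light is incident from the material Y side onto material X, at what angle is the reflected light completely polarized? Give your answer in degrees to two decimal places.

Reversing the direction swaps n₁ and n₂, so tan θ_B' = 1/tan θ_B and θ_B' = 90° − θ_B.
Hence θ_B' = 90° − 35.78° = 54.22°.

θ_B' ≈ 54.22°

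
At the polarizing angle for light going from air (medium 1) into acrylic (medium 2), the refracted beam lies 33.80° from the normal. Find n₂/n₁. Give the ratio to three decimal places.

n₂/n₁ ≈ 1.494

At Brewster incidence θ_B = 90° − θ_t = 90° − 33.80° = 56.20°.
Then n₂/n₁ = tan θ_B = tan 56.20° = 1.494.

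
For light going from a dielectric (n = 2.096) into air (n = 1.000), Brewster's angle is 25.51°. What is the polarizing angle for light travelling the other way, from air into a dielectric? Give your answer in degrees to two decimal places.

θ_B' ≈ 64.49°

The two Brewster angles are complementary: θ_B' = 90° − θ_B = 90° − 25.51° = 64.49°.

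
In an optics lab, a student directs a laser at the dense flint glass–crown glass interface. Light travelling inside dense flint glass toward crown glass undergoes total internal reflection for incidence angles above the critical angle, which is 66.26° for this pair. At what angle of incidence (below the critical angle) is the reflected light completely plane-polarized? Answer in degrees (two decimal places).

θ_B ≈ 42.47°

sin θ_c = n₂/n₁, so n₂/n₁ = sin 66.26° = 0.9154.
Brewster: tan θ_B = n₂/n₁ = 0.9154.
θ_B = arctan(0.9154) = 42.47°.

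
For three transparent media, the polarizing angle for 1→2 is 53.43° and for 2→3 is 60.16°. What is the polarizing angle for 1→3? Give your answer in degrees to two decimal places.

n₂/n₁ = tan 53.43° = 1.3480 and n₃/n₂ = tan 60.16° = 1.7433.
So n₃/n₁ = (n₂/n₁)(n₃/n₂) = 1.3480 × 1.7433 = 2.3499.
θ_B(1→3) = arctan(2.3499) = 66.95°.

θ_B ≈ 66.95°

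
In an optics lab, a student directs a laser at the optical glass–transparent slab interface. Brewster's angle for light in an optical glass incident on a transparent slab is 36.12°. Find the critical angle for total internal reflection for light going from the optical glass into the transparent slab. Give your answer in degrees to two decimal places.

θ_c ≈ 46.87°

tan θ_B = n₂/n₁ = tan 36.12° = 0.7297.
Total internal reflection: sin θ_c = n₂/n₁ = 0.7297.
θ_c = arcsin(0.7297) = 46.87°.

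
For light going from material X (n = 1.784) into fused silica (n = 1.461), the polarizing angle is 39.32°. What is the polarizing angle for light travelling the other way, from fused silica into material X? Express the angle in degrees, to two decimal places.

θ_B' ≈ 50.68°

The two Brewster angles are complementary: θ_B' = 90° − θ_B = 90° − 39.32° = 50.68°.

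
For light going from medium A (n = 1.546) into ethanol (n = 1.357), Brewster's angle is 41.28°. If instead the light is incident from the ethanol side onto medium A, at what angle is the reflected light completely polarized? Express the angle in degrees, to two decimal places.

tan θ_B' = n₁/n₂ = 1/tan θ_B, so θ_B' = 90° − θ_B.
θ_B' = 90° − 41.28° = 48.72°.

θ_B' ≈ 48.72°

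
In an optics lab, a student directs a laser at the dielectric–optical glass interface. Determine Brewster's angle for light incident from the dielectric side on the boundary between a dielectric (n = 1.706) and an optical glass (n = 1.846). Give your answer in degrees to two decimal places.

At Brewster's angle the reflected and refracted rays are perpendicular, which with Snell's law gives tan θ_B = n₂/n₁.
tan θ_B = n₂/n₁ = 1.846/1.706 = 1.0821.
So θ_B = arctan 1.0821 = 47.26°.

θ_B ≈ 47.26°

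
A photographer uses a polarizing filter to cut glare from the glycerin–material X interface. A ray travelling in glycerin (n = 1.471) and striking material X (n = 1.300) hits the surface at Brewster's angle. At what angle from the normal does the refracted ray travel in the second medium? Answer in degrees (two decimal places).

θ_t ≈ 48.53°

θ_B = arctan(n₂/n₁) = arctan(1.300/1.471) = 41.47°.
Since θ_B + θ_t = 90° at Brewster incidence, θ_t = 90° − 41.47° = 48.53°.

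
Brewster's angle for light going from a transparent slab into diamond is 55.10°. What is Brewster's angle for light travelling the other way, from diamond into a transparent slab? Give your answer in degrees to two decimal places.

Reversing the direction swaps n₁ and n₂, so tan θ_B' = 1/tan θ_B and θ_B' = 90° − θ_B.
Hence θ_B' = 90° − 55.10° = 34.90°.

θ_B' ≈ 34.90°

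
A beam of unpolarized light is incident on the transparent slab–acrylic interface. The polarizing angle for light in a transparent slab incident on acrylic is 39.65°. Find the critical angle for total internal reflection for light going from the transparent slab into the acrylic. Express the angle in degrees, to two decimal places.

From Brewster, n₂/n₁ = tan θ_B = tan 39.65° = 0.8287.
Then sin θ_c = n₂/n₁ = 0.8287, so θ_c = arcsin 0.8287 = 55.97°.

θ_c ≈ 55.97°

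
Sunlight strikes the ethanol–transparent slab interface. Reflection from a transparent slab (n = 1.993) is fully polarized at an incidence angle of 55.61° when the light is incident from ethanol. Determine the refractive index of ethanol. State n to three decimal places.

Full polarization of the reflected beam means tan θ_B = n₂/n₁, where n₁ is the incident medium (ethanol).
n₁ = n₂ / tan θ_B = 1.993 / tan 55.61° = 1.364.

n ≈ 1.364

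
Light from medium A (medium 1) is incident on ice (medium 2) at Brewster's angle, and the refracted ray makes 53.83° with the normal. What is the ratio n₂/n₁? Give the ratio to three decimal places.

At Brewster incidence θ_B = 90° − θ_t = 90° − 53.83° = 36.17°.
Then n₂/n₁ = tan θ_B = tan 36.17° = 0.731.

n₂/n₁ ≈ 0.731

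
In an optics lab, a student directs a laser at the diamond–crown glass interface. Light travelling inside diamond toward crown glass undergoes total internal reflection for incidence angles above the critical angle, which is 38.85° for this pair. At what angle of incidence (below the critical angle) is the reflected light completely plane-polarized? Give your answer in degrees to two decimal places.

θ_B ≈ 32.10°

sin θ_c = n₂/n₁, so n₂/n₁ = sin 38.85° = 0.6273.
Brewster: tan θ_B = n₂/n₁ = 0.6273.
θ_B = arctan(0.6273) = 32.10°.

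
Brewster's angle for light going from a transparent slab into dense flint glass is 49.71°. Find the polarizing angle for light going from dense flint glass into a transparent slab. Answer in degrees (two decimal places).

θ_B' ≈ 40.29°

tan θ_B' = n₁/n₂ = 1/tan θ_B, so θ_B' = 90° − θ_B.
θ_B' = 90° − 49.71° = 40.29°.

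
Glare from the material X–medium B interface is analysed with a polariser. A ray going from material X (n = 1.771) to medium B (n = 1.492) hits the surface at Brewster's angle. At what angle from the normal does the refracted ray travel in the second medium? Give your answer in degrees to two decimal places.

θ_t ≈ 49.89°

tan θ_B = n₂/n₁ = 1.492/1.771 = 0.8425, so θ_B = 40.11°.
The refracted ray is perpendicular to the reflected ray, so θ_t = 90° − θ_B = 49.89°.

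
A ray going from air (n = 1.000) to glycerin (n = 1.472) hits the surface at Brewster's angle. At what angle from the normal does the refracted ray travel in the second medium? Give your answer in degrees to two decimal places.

θ_t ≈ 34.19°

θ_B = arctan(n₂/n₁) = arctan(1.472/1.000) = 55.81°.
At Brewster's angle the reflected and refracted rays are perpendicular, so θ_t = 90° − θ_B = 90° − 55.81° = 34.19°.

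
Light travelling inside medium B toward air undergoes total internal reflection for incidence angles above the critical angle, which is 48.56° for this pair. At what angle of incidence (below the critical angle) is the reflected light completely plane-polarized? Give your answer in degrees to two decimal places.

θ_B ≈ 36.86°

sin θ_c = n₂/n₁, so n₂/n₁ = sin 48.56° = 0.7496.
Brewster: tan θ_B = n₂/n₁ = 0.7496.
θ_B = arctan(0.7496) = 36.86°.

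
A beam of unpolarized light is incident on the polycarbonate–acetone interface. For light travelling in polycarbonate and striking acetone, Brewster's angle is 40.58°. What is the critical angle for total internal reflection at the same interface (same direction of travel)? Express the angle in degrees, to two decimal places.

θ_c ≈ 58.93°

From Brewster, n₂/n₁ = tan θ_B = tan 40.58° = 0.8565.
Then sin θ_c = n₂/n₁ = 0.8565, so θ_c = arcsin 0.8565 = 58.93°.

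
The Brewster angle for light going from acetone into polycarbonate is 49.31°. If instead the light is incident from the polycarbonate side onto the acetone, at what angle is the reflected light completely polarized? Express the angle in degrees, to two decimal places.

θ_B' ≈ 40.69°

Reversing the direction swaps n₁ and n₂, so tan θ_B' = 1/tan θ_B and θ_B' = 90° − θ_B.
Hence θ_B' = 90° − 49.31° = 40.69°.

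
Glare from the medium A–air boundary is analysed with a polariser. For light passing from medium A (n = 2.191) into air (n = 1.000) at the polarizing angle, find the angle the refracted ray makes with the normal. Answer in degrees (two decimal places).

θ_t ≈ 65.47°

tan θ_B = n₂/n₁ = 1.000/2.191 = 0.4564, so θ_B = 24.53°.
Since θ_B + θ_t = 90° at Brewster incidence, θ_t = 90° − 24.53° = 65.47°.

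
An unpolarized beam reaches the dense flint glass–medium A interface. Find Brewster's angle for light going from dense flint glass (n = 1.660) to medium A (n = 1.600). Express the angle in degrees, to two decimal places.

Here n₂/n₁ = 1.600/1.660 = 0.9639, and Brewster's law gives tan θ_B = n₂/n₁. Taking the arctangent, θ_B = 43.95°.

θ_B ≈ 43.95°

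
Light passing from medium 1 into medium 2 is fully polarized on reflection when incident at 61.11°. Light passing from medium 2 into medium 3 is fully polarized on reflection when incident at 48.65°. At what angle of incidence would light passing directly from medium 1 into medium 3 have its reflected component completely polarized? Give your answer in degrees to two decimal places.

θ_B ≈ 64.10°

tan θ_B(1→2) = n₂/n₁ = tan 61.11° = 1.8122.
tan θ_B(2→3) = n₃/n₂ = tan 48.65° = 1.1363.
n₃/n₁ = 2.0592. Then tan θ_B(1→3) = n₃/n₁, so θ_B(1→3) = arctan(2.0592) = 64.10°.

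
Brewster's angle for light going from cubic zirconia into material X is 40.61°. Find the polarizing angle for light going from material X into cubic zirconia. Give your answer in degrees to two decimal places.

θ_B' ≈ 49.39°

tan θ_B' = n₁/n₂ = 1/tan θ_B, so θ_B' = 90° − θ_B.
θ_B' = 90° − 40.61° = 49.39°.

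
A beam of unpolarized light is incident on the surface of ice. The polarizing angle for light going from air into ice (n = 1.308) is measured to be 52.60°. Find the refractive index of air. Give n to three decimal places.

n ≈ 1.000

At the polarizing angle, tan θ_B = n₂/n₁ with n₁ on the incident side (air) and n₂ on the transmitted side (ice).
n₁ = n₂ / tan θ_B = 1.308 / tan 52.60° = 1.000.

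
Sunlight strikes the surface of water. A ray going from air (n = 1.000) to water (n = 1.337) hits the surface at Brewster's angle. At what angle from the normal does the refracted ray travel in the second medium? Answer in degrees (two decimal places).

θ_t ≈ 36.79°

First find Brewster's angle: tan θ_B = 1.337/1.000 = 1.3370, giving θ_B = 53.21°.
Since θ_B + θ_t = 90° at Brewster incidence, θ_t = 90° − 53.21° = 36.79°.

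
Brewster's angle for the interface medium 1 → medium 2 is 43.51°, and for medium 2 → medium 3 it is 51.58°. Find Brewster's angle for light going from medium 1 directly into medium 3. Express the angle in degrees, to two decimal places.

Each Brewster angle gives a ratio: n₂/n₁ = tan 43.51° = 0.9493, n₃/n₂ = tan 51.58° = 1.2608.
So n₃/n₁ = (n₂/n₁)(n₃/n₂) = 0.9493 × 1.2608 = 1.1969.
θ_B(1→3) = arctan(1.1969) = 50.12°.

θ_B ≈ 50.12°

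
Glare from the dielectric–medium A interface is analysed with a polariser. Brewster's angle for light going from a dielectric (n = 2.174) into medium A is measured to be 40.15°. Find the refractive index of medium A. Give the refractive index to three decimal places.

n ≈ 1.834

At Brewster's angle, tan θ_B = n₂/n₁ with n₁ on the incident side (a dielectric) and n₂ on the transmitted side (medium A).
n₂ = n₁ tan θ_B = 2.174 × tan 40.15° = 1.834.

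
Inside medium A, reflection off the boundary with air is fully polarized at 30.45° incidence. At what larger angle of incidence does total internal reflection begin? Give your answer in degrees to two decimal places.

θ_c ≈ 36.01°

tan θ_B = n₂/n₁ = tan 30.45° = 0.5879.
Total internal reflection: sin θ_c = n₂/n₁ = 0.5879.
θ_c = arcsin(0.5879) = 36.01°.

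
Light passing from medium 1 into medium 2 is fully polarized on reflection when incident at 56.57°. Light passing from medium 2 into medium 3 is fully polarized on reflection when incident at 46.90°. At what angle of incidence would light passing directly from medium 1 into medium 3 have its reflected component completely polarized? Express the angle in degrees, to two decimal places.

tan θ_B(1→2) = n₂/n₁ = tan 56.57° = 1.5149.
tan θ_B(2→3) = n₃/n₂ = tan 46.90° = 1.0686.
n₃/n₁ = 1.6188. Then tan θ_B(1→3) = n₃/n₁, so θ_B(1→3) = arctan(1.6188) = 58.29°.

θ_B ≈ 58.29°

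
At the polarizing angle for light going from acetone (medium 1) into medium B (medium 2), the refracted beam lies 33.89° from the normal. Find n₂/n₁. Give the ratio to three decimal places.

θ_B + θ_t = 90°, so θ_B = 90° − 33.89° = 56.11°.
tan θ_B = n₂/n₁, so n₂/n₁ = tan 56.11° = 1.489.

n₂/n₁ ≈ 1.489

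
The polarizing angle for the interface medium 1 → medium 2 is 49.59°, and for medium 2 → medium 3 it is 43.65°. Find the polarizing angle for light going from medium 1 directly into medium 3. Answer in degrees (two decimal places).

θ_B ≈ 48.25°

tan θ_B(1→2) = n₂/n₁ = tan 49.59° = 1.1746.
tan θ_B(2→3) = n₃/n₂ = tan 43.65° = 0.9540.
Multiplying, n₃/n₁ = 1.1746 × 0.9540 = 1.1205, and θ_B(1→3) = arctan 1.1205 = 48.25°.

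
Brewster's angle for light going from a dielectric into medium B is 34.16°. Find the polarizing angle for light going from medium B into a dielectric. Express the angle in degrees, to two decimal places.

θ_B' ≈ 55.84°

tan θ_B' = n₁/n₂ = 1/tan θ_B, so θ_B' = 90° − θ_B.
θ_B' = 90° − 34.16° = 55.84°.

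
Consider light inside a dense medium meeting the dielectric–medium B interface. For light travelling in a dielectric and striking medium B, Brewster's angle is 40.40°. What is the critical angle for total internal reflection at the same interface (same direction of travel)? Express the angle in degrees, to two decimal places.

From Brewster, n₂/n₁ = tan θ_B = tan 40.40° = 0.8511.
Then sin θ_c = n₂/n₁ = 0.8511, so θ_c = arcsin 0.8511 = 58.33°.

θ_c ≈ 58.33°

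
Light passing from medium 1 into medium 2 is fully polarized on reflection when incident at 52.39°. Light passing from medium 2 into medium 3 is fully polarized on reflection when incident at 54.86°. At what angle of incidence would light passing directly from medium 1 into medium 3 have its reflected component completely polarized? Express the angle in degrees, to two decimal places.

θ_B ≈ 61.53°

Each Brewster angle gives a ratio: n₂/n₁ = tan 52.39° = 1.2981, n₃/n₂ = tan 54.86° = 1.4207.
Multiplying, n₃/n₁ = 1.2981 × 1.4207 = 1.8442, and θ_B(1→3) = arctan 1.8442 = 61.53°.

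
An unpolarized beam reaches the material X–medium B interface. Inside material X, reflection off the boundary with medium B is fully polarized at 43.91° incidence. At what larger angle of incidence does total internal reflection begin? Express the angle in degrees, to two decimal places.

θ_c ≈ 74.29°

From Brewster, n₂/n₁ = tan θ_B = tan 43.91° = 0.9627.
Then sin θ_c = n₂/n₁ = 0.9627, so θ_c = arcsin 0.9627 = 74.29°.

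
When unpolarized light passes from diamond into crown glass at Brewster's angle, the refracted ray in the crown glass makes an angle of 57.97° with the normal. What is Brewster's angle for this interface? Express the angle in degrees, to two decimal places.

Brewster's condition makes the reflected and refracted beams perpendicular: θ_B + θ_t = 90°.
θ_B = 90° − 57.97° = 32.03°.

θ_B ≈ 32.03°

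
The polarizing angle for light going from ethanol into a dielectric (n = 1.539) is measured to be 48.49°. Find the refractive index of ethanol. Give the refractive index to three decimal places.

n ≈ 1.362

Full polarization of the reflected beam means tan θ_B = n₂/n₁, where n₁ is the incident medium (ethanol).
n₁ = n₂ / tan θ_B = 1.539 / tan 48.49° = 1.362.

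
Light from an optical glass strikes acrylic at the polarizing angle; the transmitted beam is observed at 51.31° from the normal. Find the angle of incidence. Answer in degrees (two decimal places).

θ_B ≈ 38.69°

Since the reflected and refracted rays are at right angles at the polarizing angle, θ_B + θ_t = 90°.
θ_B = 90° − 51.31° = 38.69°.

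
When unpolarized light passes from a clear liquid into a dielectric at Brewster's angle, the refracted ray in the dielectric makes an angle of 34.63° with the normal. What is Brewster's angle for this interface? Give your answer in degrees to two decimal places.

Since the reflected and refracted rays are at right angles at the polarizing angle, θ_B + θ_t = 90°.
So θ_B = 90° − θ_t = 90° − 34.63° = 55.37°.

θ_B ≈ 55.37°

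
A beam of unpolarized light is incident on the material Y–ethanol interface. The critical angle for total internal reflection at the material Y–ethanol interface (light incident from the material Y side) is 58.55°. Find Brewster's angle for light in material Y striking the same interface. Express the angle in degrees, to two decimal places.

θ_B ≈ 40.47°

n₂/n₁ = sin θ_c = sin 58.55° = 0.8531.
tan θ_B equals the same ratio, so θ_B = arctan(0.8531) = 40.47°.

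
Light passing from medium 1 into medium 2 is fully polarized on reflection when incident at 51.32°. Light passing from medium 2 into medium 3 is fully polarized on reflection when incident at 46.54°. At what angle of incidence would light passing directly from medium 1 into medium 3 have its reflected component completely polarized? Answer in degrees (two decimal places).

n₂/n₁ = tan 51.32° = 1.2491 and n₃/n₂ = tan 46.54° = 1.0553.
Multiplying, n₃/n₁ = 1.2491 × 1.0553 = 1.3181, and θ_B(1→3) = arctan 1.3181 = 52.81°.

θ_B ≈ 52.81°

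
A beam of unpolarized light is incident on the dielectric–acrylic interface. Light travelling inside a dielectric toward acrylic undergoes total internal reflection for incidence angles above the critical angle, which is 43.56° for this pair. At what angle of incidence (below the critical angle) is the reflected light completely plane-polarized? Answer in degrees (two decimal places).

sin θ_c = n₂/n₁, so n₂/n₁ = sin 43.56° = 0.6891.
Brewster: tan θ_B = n₂/n₁ = 0.6891.
θ_B = arctan(0.6891) = 34.57°.

θ_B ≈ 34.57°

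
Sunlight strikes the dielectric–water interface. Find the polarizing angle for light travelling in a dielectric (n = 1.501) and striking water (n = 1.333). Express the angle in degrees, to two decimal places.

θ_B ≈ 41.61°

At Brewster's angle the reflected and refracted rays are perpendicular, which with Snell's law gives tan θ_B = n₂/n₁.
Brewster's condition: tan θ_B = n₂/n₁ = 1.333/1.501 = 0.8881.
θ_B = arctan(0.8881) = 41.61°.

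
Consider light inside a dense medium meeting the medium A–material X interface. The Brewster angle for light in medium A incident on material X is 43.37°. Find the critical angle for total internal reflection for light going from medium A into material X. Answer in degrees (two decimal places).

θ_c ≈ 70.85°

From Brewster, n₂/n₁ = tan θ_B = tan 43.37° = 0.9447.
Then sin θ_c = n₂/n₁ = 0.9447, so θ_c = arcsin 0.9447 = 70.85°.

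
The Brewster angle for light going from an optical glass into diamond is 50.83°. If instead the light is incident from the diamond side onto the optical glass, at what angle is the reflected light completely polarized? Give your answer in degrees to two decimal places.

θ_B' ≈ 39.17°

tan θ_B' = n₁/n₂ = 1/tan θ_B, so θ_B' = 90° − θ_B.
θ_B' = 90° − 50.83° = 39.17°.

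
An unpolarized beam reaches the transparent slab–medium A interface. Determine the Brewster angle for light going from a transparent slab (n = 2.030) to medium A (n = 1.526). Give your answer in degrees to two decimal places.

Here n₂/n₁ = 1.526/2.030 = 0.7517, and Brewster's law gives tan θ_B = n₂/n₁.
θ_B = arctan(0.7517) = 36.93°.

θ_B ≈ 36.93°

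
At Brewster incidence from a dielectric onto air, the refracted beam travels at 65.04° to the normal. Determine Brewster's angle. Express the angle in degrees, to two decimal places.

At Brewster's angle the reflected and refracted rays are perpendicular, so θ_B + θ_t = 90°.
θ_B = 90° − 65.04° = 24.96°.

θ_B ≈ 24.96°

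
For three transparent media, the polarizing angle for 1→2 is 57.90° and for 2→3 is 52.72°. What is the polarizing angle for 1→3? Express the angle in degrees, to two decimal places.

θ_B ≈ 64.47°

Each Brewster angle gives a ratio: n₂/n₁ = tan 57.90° = 1.5941, n₃/n₂ = tan 52.72° = 1.3136.
Multiplying, n₃/n₁ = 1.5941 × 1.3136 = 2.0941, and θ_B(1→3) = arctan 2.0941 = 64.47°.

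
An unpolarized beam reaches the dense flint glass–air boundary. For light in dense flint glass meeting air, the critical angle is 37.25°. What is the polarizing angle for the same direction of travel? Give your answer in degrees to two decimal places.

θ_B ≈ 31.19°

n₂/n₁ = sin θ_c = sin 37.25° = 0.6053.
tan θ_B equals the same ratio, so θ_B = arctan(0.6053) = 31.19°.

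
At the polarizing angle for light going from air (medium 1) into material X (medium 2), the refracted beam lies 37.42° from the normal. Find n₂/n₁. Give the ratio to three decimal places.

θ_B + θ_t = 90°, so θ_B = 90° − 37.42° = 52.58°.
Then n₂/n₁ = tan θ_B = tan 52.58° = 1.307.

n₂/n₁ ≈ 1.307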